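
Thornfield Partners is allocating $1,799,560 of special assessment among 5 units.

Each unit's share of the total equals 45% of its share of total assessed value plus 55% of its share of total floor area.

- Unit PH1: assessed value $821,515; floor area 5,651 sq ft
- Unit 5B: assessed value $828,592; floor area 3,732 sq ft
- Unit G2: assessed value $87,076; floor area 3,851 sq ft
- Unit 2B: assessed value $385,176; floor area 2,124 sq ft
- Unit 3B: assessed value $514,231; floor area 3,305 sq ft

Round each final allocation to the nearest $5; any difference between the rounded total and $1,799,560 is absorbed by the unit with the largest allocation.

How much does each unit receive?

Unit PH1: $552,010 | Unit 5B: $452,415 | Unit G2: $230,975 | Unit 2B: $230,945 | Unit 3B: $333,215

Totals — assessed value 2,636,590, floor area 18,663.
Blended shares (45% assessed value + 55% floor area): Unit PH1 0.3067; Unit 5B 0.2514; Unit G2 0.1284; Unit 2B 0.1283; Unit 3B 0.1852.
Proportional shares: Unit PH1 552,010.47; Unit 5B 452,413.45; Unit G2 230,975.24; Unit 2B 230,945.37; Unit 3B 333,215.48.
Rounded to nearest $5: Unit PH1 $552,010; Unit 5B $452,415; Unit G2 $230,975; Unit 2B $230,945; Unit 3B $333,215. Sum = $1,799,560.
No rounding difference to absorb.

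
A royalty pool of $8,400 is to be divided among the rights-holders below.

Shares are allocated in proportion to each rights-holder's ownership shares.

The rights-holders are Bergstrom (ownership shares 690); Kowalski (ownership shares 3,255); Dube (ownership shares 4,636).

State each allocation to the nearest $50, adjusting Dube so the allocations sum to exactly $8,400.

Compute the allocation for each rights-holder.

Combined ownership shares = 8,581.
Raw shares: Bergstrom 690/8,581 × $8,400 = 675.45; Kowalski 3,255/8,581 × $8,400 = 3,186.34; Dube 4,636/8,581 × $8,400 = 4,538.21.
After rounding ($50): Bergstrom $700; Kowalski $3,200; Dube $4,550. Sum = $8,450.
Difference $8,400 − $8,450 = −$50 applied to Dube: Dube becomes $4,500.

Bergstrom: $700; Kowalski: $3,200; Dube: $4,500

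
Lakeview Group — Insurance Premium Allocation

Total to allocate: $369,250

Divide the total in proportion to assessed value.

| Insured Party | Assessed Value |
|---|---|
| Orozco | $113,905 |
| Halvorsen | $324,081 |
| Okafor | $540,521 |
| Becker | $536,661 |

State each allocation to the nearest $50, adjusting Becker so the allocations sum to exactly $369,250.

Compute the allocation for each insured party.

Assessed value total: 1,515,168.
Proportional shares: Orozco 113,905/1,515,168 × $369,250 = 27,758.92; Halvorsen 324,081/1,515,168 × $369,250 = 78,979.30; Okafor 540,521/1,515,168 × $369,250 = 131,726.24; Becker 536,661/1,515,168 × $369,250 = 130,785.55.
At nearest $50: Orozco $27,750; Halvorsen $79,000; Okafor $131,750; Becker $130,800. Sum = $369,300.
Difference $369,250 − $369,300 = −$50 applied to Becker: Becker becomes $130,750.

Orozco: $27,750; Halvorsen: $79,000; Okafor: $131,750; Becker: $130,750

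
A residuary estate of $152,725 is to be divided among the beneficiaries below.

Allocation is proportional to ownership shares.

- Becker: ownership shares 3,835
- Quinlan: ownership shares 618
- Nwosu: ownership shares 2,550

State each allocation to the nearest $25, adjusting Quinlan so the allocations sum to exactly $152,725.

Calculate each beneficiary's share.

Becker: $83,625 | Quinlan: $13,500 | Nwosu: $55,600

Sum of ownership shares: 7,003.
Proportional shares: Becker 3,835/7,003 × $152,725 = 83,635.64; Quinlan 618/7,003 × $152,725 = 13,477.66; Nwosu 2,550/7,003 × $152,725 = 55,611.70.
At nearest $25: Becker $83,625; Quinlan $13,475; Nwosu $55,600. Sum = $152,700.
Difference $152,725 − $152,700 = +$25 applied to Quinlan: Quinlan becomes $13,500.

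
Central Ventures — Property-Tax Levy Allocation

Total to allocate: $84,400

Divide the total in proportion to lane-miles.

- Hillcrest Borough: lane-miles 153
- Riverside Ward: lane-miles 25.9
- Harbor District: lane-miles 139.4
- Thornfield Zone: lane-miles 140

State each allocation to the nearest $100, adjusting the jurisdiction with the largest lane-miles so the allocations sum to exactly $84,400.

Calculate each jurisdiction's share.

Lane-miles total: 458.3.
Unrounded shares: Hillcrest Borough 153/458.3 × $84,400 = 28,176.30; Riverside Ward 25.9/458.3 × $84,400 = 4,769.71; Harbor District 139.4/458.3 × $84,400 = 25,671.74; Thornfield Zone 140/458.3 × $84,400 = 25,782.24.
After rounding ($100): Hillcrest Borough $28,200; Riverside Ward $4,800; Harbor District $25,700; Thornfield Zone $25,800. Sum = $84,500.
Difference $84,400 − $84,500 = −$100 applied to largest lane-miles (Hillcrest Borough): Hillcrest Borough becomes $28,100.

Hillcrest Borough: $28,100; Riverside Ward: $4,800; Harbor District: $25,700; Thornfield Zone: $25,800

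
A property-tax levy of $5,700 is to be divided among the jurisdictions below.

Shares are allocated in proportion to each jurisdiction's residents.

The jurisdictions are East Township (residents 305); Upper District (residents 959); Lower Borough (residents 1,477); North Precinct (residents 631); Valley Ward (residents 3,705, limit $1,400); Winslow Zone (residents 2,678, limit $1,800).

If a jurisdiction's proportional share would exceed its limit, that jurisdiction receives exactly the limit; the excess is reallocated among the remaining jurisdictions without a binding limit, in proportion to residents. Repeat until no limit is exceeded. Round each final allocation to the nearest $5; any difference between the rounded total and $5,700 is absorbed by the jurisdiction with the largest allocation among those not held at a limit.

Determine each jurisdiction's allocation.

East Township: $225 | Upper District: $710 | Lower Borough: $1,095 | North Precinct: $470 | Valley Ward: $1,400 | Winslow Zone: $1,800

Total residents = 9,755.
Proportional shares (ignoring caps): East Township 178.22; Upper District 560.36; Lower Borough 863.03; North Precinct 368.70; Valley Ward 2,164.89; Winslow Zone 1,564.80.
Cap binds for Valley Ward ($1,400); residual $4,300 reallocated over remaining residents 6,050.
Cap binds for Winslow Zone ($1,800); residual $2,500 reallocated over remaining residents 3,372.
Redistributed shares: East Township 226.13 → $225; Upper District 711.00 → $710; Lower Borough 1,095.05 → $1,095; North Precinct 467.82 → $470.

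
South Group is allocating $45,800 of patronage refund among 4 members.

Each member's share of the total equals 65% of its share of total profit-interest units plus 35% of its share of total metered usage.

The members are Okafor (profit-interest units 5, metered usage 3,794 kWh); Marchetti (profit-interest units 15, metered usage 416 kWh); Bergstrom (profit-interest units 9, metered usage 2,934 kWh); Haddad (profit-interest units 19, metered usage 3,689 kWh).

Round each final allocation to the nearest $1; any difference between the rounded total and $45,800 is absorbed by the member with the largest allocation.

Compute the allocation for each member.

Totals — profit-interest units 48, metered usage 10,833.
Composite weights (65% profit-interest units + 35% metered usage): Okafor 0.1903; Marchetti 0.2166; Bergstrom 0.2167; Haddad 0.3765.
Raw shares: Okafor 8,715.17; Marchetti 9,918.70; Bergstrom 9,923.43; Haddad 17,242.71.
At nearest $1: Okafor $8,715; Marchetti $9,919; Bergstrom $9,923; Haddad $17,243. Sum = $45,800.
No rounding difference to absorb.

Okafor: $8,715 | Marchetti: $9,919 | Bergstrom: $9,923 | Haddad: $17,243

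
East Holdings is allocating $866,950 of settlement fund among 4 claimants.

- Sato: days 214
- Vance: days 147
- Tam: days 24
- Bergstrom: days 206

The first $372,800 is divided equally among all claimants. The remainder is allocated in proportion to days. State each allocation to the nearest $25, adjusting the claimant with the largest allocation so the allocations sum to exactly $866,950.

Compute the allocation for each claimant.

First tranche $372,800 split equally: $93,200 each.
Remainder $494,150 by days (total 591): Sato 178,930.80 → $178,925; Vance 122,910.41 → $122,900; Tam 20,067.01 → $20,075; Bergstrom 172,241.79 → $172,250.
Totals: Sato $93,200 + $178,925 = $272,125; Vance $93,200 + $122,900 = $216,100; Tam $93,200 + $20,075 = $113,275; Bergstrom $93,200 + $172,250 = $265,450.

Sato: $272,125; Vance: $216,100; Tam: $113,275; Bergstrom: $265,450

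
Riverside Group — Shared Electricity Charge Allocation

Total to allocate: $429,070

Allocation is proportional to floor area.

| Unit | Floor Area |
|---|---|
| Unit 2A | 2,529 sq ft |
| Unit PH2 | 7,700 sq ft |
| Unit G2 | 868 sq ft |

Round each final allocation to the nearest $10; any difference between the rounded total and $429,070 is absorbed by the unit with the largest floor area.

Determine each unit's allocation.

Unit 2A: $97,780; Unit PH2: $297,730; Unit G2: $33,560

Floor area total: 11,097.
Raw shares: Unit 2A 2,529/11,097 × $429,070 = 97,784.81; Unit PH2 7,700/11,097 × $429,070 = 297,723.62; Unit G2 868/11,097 × $429,070 = 33,561.57.
Rounded to nearest $10: Unit 2A $97,780; Unit PH2 $297,720; Unit G2 $33,560. Sum = $429,060.
Difference $429,070 − $429,060 = +$10 applied to largest floor area (Unit PH2): Unit PH2 becomes $297,730.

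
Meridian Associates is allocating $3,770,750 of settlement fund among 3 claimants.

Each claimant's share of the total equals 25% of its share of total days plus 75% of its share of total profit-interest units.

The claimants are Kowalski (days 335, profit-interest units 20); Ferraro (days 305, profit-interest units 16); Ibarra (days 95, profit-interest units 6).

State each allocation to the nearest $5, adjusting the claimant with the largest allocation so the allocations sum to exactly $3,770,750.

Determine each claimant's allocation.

Kowalski: $1,776,355 · Ferraro: $1,468,540 · Ibarra: $525,855

Totals — days 735, profit-interest units 42.
Combined weights (25% days + 75% profit-interest units): Kowalski 0.4711; Ferraro 0.3895; Ibarra 0.1395.
Pro-rata amounts: Kowalski 1,776,356.72; Ferraro 1,468,540.39; Ibarra 525,852.89.
At nearest $5: Kowalski $1,776,355; Ferraro $1,468,540; Ibarra $525,855. Sum = $3,770,750.
No rounding difference to absorb.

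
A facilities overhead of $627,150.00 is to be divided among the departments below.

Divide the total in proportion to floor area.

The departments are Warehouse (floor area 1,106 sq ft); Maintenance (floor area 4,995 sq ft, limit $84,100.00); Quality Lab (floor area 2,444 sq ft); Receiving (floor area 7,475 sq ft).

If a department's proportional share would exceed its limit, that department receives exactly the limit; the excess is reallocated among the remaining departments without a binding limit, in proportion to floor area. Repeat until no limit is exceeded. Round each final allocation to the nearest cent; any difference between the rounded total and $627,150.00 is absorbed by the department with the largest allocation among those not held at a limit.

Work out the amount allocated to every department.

Warehouse: $54,477.40; Maintenance: $84,100.00; Quality Lab: $120,382.24; Receiving: $368,190.36

Total floor area = 16,020.
Proportional shares (ignoring caps): Warehouse 43,297.6217; Maintenance 195,543.9607; Quality Lab 95,677.5655; Receiving 292,630.8521.
Held at cap: Maintenance ($84,100.00); residual $543,050.00 reallocated over remaining floor area 11,025.
Redistributed shares: Warehouse 54,477.3968 → $54,477.40; Quality Lab 120,382.2404 → $120,382.24; Receiving 368,190.3628 → $368,190.36.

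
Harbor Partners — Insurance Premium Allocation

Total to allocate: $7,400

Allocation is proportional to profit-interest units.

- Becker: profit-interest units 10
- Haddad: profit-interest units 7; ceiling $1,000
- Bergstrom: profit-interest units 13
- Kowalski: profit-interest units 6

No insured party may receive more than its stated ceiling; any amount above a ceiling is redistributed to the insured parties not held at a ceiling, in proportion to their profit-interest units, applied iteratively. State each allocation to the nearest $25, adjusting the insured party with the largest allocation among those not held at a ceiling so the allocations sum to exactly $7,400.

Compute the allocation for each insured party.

Combined profit-interest units = 36.
Proportional shares (ignoring caps): Becker 2,055.56; Haddad 1,438.89; Bergstrom 2,672.22; Kowalski 1,233.33.
Held at cap: Haddad ($1,000); balance $6,400 reallocated over remaining profit-interest units 29.
Redistributed shares: Becker 2,206.90 → $2,200; Bergstrom 2,868.97 → $2,875; Kowalski 1,324.14 → $1,325.

Becker: $2,200 | Haddad: $1,000 | Bergstrom: $2,875 | Kowalski: $1,325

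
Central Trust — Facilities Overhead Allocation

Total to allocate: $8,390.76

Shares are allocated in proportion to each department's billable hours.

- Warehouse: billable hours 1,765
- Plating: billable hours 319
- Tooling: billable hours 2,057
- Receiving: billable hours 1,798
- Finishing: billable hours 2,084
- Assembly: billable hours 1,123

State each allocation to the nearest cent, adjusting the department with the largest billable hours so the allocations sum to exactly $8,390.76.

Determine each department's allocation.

Warehouse: $1,619.25 | Plating: $292.66 | Tooling: $1,887.14 | Receiving: $1,649.53 | Finishing: $1,911.91 | Assembly: $1,030.27

Total billable hours = 1,765 + 319 + 2,057 + 1,798 + 2,084 + 1,123 = 9,146.
Pro-rata amounts: Warehouse 1,619.2534; Plating 292.6583; Tooling 1,887.1412; Receiving 1,649.5284; Finishing 1,911.9116; Assembly 1,030.2672.
Rounded to nearest cent: Warehouse $1,619.25; Plating $292.66; Tooling $1,887.14; Receiving $1,649.53; Finishing $1,911.91; Assembly $1,030.27. Sum = $8,390.76.
Sum already equals the total — no adjustment.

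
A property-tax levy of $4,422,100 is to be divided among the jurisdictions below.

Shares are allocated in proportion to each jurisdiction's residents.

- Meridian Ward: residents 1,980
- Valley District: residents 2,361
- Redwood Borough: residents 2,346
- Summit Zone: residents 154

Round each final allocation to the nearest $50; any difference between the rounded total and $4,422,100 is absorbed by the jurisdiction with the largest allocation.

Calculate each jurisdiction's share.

Total residents = 6,841.
Pro-rata amounts: Meridian Ward 1,980/6,841 × $4,422,100 = 1,279,894.46; Valley District 2,361/6,841 × $4,422,100 = 1,526,177.18; Redwood Borough 2,346/6,841 × $4,422,100 = 1,516,481.01; Summit Zone 154/6,841 × $4,422,100 = 99,547.35.
After rounding ($50): Meridian Ward $1,279,900; Valley District $1,526,200; Redwood Borough $1,516,500; Summit Zone $99,550. Sum = $4,422,150.
Difference $4,422,100 − $4,422,150 = −$50 applied to largest allocation (Valley District): Valley District becomes $1,526,150.

Meridian Ward: $1,279,900 · Valley District: $1,526,150 · Redwood Borough: $1,516,500 · Summit Zone: $99,550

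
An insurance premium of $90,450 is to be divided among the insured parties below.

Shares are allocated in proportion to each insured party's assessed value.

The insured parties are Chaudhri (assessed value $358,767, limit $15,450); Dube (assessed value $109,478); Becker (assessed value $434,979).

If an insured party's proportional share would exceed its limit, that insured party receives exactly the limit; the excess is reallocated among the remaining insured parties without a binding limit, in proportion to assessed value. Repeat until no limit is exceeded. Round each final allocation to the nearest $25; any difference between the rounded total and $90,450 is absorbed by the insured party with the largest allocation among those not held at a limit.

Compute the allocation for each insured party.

Chaudhri: $15,450; Dube: $15,075; Becker: $59,925

Sum of assessed value: 903,224.
Proportional shares (ignoring caps): Chaudhri 35,927.38; Dube 10,963.27; Becker 43,559.35.
Cap binds for Chaudhri ($15,450); balance $75,000 reallocated over remaining assessed value 544,457.
Redistributed shares: Dube 15,080.81 → $15,075; Becker 59,919.19 → $59,925.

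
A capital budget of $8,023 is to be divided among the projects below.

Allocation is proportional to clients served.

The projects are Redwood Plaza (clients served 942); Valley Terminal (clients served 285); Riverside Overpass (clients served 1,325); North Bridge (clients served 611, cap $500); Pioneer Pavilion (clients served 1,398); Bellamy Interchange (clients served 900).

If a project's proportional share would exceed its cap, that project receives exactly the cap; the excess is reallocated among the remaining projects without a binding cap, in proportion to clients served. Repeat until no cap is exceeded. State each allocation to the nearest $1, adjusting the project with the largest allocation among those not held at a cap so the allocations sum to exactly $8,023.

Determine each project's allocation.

Redwood Plaza: $1,461; Valley Terminal: $442; Riverside Overpass: $2,055; North Bridge: $500; Pioneer Pavilion: $2,169; Bellamy Interchange: $1,396

Sum of clients served: 5,461.
Proportional shares (ignoring caps): Redwood Plaza 1,383.93; Valley Terminal 418.71; Riverside Overpass 1,946.62; North Bridge 897.65; Pioneer Pavilion 2,053.86; Bellamy Interchange 1,322.23.
Cap binds for North Bridge ($500); remaining pool $7,523 reallocated over remaining clients served 4,850.
Shares after redistribution: Redwood Plaza 1,461.17 → $1,461; Valley Terminal 442.07 → $442; Riverside Overpass 2,055.25 → $2,055; Pioneer Pavilion 2,168.49 → $2,168; Bellamy Interchange 1,396.02 → $1,396.
Rounding difference +$1 applied to Pioneer Pavilion → $2,169.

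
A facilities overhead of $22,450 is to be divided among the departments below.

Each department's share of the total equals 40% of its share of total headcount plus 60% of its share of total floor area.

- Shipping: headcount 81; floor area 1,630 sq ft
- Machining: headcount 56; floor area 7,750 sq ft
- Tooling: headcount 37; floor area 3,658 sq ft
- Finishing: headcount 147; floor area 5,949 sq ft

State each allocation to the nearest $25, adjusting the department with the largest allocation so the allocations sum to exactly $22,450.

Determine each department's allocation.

Totals — headcount 321, floor area 18,987.
Blended shares (40% headcount + 60% floor area): Shipping 0.1524; Machining 0.3147; Tooling 0.1617; Finishing 0.3712.
Pro-rata amounts: Shipping 3,422.36; Machining 7,064.71; Tooling 3,630.18; Finishing 8,332.75.
After rounding ($25): Shipping $3,425; Machining $7,075; Tooling $3,625; Finishing $8,325. Sum = $22,450.
Sum already equals the total — no adjustment.

Shipping: $3,425 · Machining: $7,075 · Tooling: $3,625 · Finishing: $8,325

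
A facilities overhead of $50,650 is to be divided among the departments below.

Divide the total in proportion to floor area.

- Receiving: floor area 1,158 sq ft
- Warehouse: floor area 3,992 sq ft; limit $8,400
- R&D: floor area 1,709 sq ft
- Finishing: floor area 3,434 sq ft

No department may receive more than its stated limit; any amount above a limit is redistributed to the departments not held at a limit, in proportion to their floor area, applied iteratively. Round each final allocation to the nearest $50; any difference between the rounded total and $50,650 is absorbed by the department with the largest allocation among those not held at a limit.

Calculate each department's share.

Floor area total: 10,293.
Pro-rata shares before constraints: Receiving 5,698.31; Warehouse 19,643.91; R&D 8,409.68; Finishing 16,898.10.
Capped: Warehouse ($8,400); residual $42,250 reallocated over remaining floor area 6,301.
Shares after redistribution: Receiving 7,764.72 → $7,750; R&D 11,459.33 → $11,450; Finishing 23,025.95 → $23,050.

Receiving: $7,750 | Warehouse: $8,400 | R&D: $11,450 | Finishing: $23,050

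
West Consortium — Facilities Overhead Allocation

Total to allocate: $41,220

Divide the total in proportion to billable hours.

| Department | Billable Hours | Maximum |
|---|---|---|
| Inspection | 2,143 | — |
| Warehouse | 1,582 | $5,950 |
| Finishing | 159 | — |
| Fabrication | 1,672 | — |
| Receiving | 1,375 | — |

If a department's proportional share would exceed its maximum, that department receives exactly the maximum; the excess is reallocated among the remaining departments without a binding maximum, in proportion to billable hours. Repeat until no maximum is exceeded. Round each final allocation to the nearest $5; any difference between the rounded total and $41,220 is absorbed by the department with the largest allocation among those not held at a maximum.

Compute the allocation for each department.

Combined billable hours = 6,931.
Proportional shares (ignoring caps): Inspection 12,744.84; Warehouse 9,408.46; Finishing 945.60; Fabrication 9,943.71; Receiving 8,177.39.
Cap binds for Warehouse ($5,950); residual $35,270 reallocated over remaining billable hours 5,349.
Shares after redistribution: Inspection 14,130.42 → $14,130; Finishing 1,048.41 → $1,050; Fabrication 11,024.76 → $11,025; Receiving 9,066.41 → $9,065.

Inspection: $14,130 · Warehouse: $5,950 · Finishing: $1,050 · Fabrication: $11,025 · Receiving: $9,065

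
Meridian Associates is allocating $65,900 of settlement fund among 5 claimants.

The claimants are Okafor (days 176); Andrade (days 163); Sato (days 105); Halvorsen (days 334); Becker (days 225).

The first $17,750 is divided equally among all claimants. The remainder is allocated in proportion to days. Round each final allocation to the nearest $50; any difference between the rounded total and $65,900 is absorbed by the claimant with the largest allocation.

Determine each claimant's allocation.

Okafor: $12,000; Andrade: $11,350; Sato: $8,600; Halvorsen: $19,600; Becker: $14,350

Equal tier: $17,750 ÷ 5 = $3,550 apiece.
Remainder $48,150 by days (total 1,003): Okafor 8,449.05 → $8,450; Andrade 7,824.98 → $7,800; Sato 5,040.63 → $5,050; Halvorsen 16,034.00 → $16,050; Becker 10,801.35 → $10,800.
Totals: Okafor $3,550 + $8,450 = $12,000; Andrade $3,550 + $7,800 = $11,350; Sato $3,550 + $5,050 = $8,600; Halvorsen $3,550 + $16,050 = $19,600; Becker $3,550 + $10,800 = $14,350.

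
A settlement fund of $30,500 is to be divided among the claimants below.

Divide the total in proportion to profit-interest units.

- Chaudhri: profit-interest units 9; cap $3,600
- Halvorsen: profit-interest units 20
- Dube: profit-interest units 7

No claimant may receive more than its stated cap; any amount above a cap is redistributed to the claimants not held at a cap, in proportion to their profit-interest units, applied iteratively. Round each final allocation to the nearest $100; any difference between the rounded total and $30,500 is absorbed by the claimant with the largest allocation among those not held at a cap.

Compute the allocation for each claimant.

Chaudhri: $3,600 | Halvorsen: $19,900 | Dube: $7,000

Profit-interest units total: 36.
Unconstrained shares: Chaudhri 7,625.00; Halvorsen 16,944.44; Dube 5,930.56.
Held at cap: Chaudhri ($3,600); remaining pool $26,900 reallocated over remaining profit-interest units 27.
Redistributed shares: Halvorsen 19,925.93 → $19,900; Dube 6,974.07 → $7,000.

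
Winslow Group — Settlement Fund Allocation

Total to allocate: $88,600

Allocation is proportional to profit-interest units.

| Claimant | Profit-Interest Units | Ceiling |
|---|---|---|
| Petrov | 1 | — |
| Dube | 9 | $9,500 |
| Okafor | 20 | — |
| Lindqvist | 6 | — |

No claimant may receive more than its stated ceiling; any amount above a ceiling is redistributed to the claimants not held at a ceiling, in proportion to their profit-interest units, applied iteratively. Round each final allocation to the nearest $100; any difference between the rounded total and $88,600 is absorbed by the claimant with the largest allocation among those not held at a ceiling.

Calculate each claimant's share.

Combined profit-interest units = 36.
Pro-rata shares before constraints: Petrov 2,461.11; Dube 22,150.00; Okafor 49,222.22; Lindqvist 14,766.67.
Held at cap: Dube ($9,500); remaining pool $79,100 reallocated over remaining profit-interest units 27.
Shares after redistribution: Petrov 2,929.63 → $2,900; Okafor 58,592.59 → $58,600; Lindqvist 17,577.78 → $17,600.

Petrov: $2,900; Dube: $9,500; Okafor: $58,600; Lindqvist: $17,600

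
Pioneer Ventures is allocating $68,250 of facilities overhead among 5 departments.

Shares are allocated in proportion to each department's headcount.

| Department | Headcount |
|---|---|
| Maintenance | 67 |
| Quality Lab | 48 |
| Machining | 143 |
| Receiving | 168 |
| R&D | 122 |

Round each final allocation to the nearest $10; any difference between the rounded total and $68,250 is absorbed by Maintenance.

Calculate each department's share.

Maintenance: $8,350 | Quality Lab: $5,980 | Machining: $17,810 | Receiving: $20,920 | R&D: $15,190

Total headcount = 548.
Pro-rata amounts: Maintenance 67/548 × $68,250 = 8,344.43; Quality Lab 48/548 × $68,250 = 5,978.10; Machining 143/548 × $68,250 = 17,809.76; Receiving 168/548 × $68,250 = 20,923.36; R&D 122/548 × $68,250 = 15,194.34.
Rounded to nearest $10: Maintenance $8,340; Quality Lab $5,980; Machining $17,810; Receiving $20,920; R&D $15,190. Sum = $68,240.
Difference $68,250 − $68,240 = +$10 applied to Maintenance: Maintenance becomes $8,350.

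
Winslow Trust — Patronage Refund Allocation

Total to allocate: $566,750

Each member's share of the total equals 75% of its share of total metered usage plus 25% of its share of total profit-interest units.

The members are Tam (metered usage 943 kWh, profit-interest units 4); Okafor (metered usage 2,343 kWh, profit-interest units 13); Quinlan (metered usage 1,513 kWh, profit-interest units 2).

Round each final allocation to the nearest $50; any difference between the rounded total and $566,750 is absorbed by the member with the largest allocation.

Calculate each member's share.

Totals — metered usage 4,799, profit-interest units 19.
Blended shares (75% metered usage + 25% profit-interest units): Tam 0.2000; Okafor 0.5372; Quinlan 0.2628.
Unrounded shares: Tam 113,353.42; Okafor 304,470.95; Quinlan 148,925.63.
After rounding ($50): Tam $113,350; Okafor $304,450; Quinlan $148,950. Sum = $566,750.
No rounding difference to absorb.

Tam: $113,350 | Okafor: $304,450 | Quinlan: $148,950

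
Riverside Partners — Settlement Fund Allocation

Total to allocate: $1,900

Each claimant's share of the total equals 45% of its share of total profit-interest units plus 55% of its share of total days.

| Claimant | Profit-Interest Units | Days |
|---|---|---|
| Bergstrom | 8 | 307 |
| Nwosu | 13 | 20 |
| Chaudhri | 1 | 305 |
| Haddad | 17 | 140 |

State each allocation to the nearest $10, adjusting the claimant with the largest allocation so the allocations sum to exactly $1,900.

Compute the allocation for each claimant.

Bergstrom: $600 · Nwosu: $310 · Chaudhri: $430 · Haddad: $560

Totals — profit-interest units 39, days 772.
Composite weights (45% profit-interest units + 55% days): Bergstrom 0.3110; Nwosu 0.1642; Chaudhri 0.2288; Haddad 0.2959.
Pro-rata amounts: Bergstrom 590.95; Nwosu 312.07; Chaudhri 434.78; Haddad 562.20.
At nearest $10: Bergstrom $590; Nwosu $310; Chaudhri $430; Haddad $560. Sum = $1,890.
Difference $1,900 − $1,890 = +$10 applied to largest allocation (Bergstrom): Bergstrom becomes $600.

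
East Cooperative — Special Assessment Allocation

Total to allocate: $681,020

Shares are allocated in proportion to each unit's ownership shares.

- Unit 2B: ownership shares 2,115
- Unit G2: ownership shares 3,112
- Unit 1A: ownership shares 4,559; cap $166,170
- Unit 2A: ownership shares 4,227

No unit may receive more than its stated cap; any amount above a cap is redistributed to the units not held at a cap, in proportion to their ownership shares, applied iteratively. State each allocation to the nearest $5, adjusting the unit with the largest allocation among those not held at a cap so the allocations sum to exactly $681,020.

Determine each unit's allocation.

Ownership shares total: 14,013.
Proportional shares (ignoring caps): Unit 2B 102,787.22; Unit G2 151,240.58; Unit 1A 221,563.56; Unit 2A 205,428.64.
Cap binds for Unit 1A ($166,170); remaining pool $514,850 reallocated over remaining ownership shares 9,454.
Shares after redistribution: Unit 2B 115,179.58 → $115,180; Unit G2 169,474.64 → $169,475; Unit 2A 230,195.78 → $230,195.

Unit 2B: $115,180 | Unit G2: $169,475 | Unit 1A: $166,170 | Unit 2A: $230,195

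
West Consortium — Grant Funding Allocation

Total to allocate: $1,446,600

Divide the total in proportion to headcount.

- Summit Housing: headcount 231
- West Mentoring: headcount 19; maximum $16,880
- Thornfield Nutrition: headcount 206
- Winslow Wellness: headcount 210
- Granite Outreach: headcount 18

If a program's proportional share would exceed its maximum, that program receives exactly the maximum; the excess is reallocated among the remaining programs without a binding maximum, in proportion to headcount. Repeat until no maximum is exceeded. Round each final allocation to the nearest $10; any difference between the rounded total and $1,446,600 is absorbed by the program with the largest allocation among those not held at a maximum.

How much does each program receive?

Sum of headcount: 684.
Unconstrained shares: Summit Housing 488,544.74; West Mentoring 40,183.33; Thornfield Nutrition 435,671.93; Winslow Wellness 444,131.58; Granite Outreach 38,068.42.
Held at cap: West Mentoring ($16,880); residual $1,429,720 reallocated over remaining headcount 665.
Redistributed shares: Summit Housing 496,639.58 → $496,640; Thornfield Nutrition 442,890.71 → $442,890; Winslow Wellness 451,490.53 → $451,490; Granite Outreach 38,699.19 → $38,700.

Summit Housing: $496,640 · West Mentoring: $16,880 · Thornfield Nutrition: $442,890 · Winslow Wellness: $451,490 · Granite Outreach: $38,700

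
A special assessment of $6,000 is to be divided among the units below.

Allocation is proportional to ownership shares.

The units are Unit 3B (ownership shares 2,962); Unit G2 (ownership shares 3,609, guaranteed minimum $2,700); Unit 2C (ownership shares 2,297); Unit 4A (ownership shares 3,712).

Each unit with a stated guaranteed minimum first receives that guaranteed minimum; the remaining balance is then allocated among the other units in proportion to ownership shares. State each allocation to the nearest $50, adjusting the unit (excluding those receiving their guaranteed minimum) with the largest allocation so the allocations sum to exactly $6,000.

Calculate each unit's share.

Unit 3B: $1,100 · Unit G2: $2,700 · Unit 2C: $850 · Unit 4A: $1,350

Minimums first: Unit G2 $2,700. Balance $3,300.
Balance split over remaining ownership shares 8,971: Unit 3B 1,089.58 → $1,100; Unit 2C 844.96 → $850; Unit 4A 1,365.47 → $1,350.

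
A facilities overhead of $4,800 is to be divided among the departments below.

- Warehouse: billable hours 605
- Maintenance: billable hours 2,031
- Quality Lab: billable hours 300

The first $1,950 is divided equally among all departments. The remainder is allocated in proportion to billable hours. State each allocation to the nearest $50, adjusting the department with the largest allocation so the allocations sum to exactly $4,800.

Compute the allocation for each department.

$1,950 shared equally gives $650 per department.
Remainder $2,850 by billable hours (total 2,936): Warehouse 587.28 → $600; Maintenance 1,971.51 → $1,950; Quality Lab 291.21 → $300.
Totals: Warehouse $650 + $600 = $1,250; Maintenance $650 + $1,950 = $2,600; Quality Lab $650 + $300 = $950.

Warehouse: $1,250; Maintenance: $2,600; Quality Lab: $950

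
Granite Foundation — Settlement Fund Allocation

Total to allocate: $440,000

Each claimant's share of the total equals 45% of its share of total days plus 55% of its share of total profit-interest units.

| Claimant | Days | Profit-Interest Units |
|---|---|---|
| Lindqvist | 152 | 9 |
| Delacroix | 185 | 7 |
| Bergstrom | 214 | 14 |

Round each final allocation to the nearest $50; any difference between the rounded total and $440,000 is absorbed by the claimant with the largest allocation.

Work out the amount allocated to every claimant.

Totals — days 551, profit-interest units 30.
Composite weights (45% days + 55% profit-interest units): Lindqvist 0.2891; Delacroix 0.2794; Bergstrom 0.4314.
Pro-rata amounts: Lindqvist 127,220.69; Delacroix 122,945.80; Bergstrom 189,833.51.
Rounded to nearest $50: Lindqvist $127,200; Delacroix $122,950; Bergstrom $189,850. Sum = $440,000.
Sum already equals the total — no adjustment.

Lindqvist: $127,200 · Delacroix: $122,950 · Bergstrom: $189,850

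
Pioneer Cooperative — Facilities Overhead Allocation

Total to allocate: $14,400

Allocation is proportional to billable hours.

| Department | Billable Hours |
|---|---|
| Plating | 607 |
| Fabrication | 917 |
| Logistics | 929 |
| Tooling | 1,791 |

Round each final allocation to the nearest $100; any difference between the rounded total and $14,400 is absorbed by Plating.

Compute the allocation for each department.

Total billable hours = 4,244.
Pro-rata amounts: Plating 607/4,244 × $14,400 = 2,059.57; Fabrication 917/4,244 × $14,400 = 3,111.40; Logistics 929/4,244 × $14,400 = 3,152.12; Tooling 1,791/4,244 × $14,400 = 6,076.91.
At nearest $100: Plating $2,100; Fabrication $3,100; Logistics $3,200; Tooling $6,100. Sum = $14,500.
Difference $14,400 − $14,500 = −$100 applied to Plating: Plating becomes $2,000.

Plating: $2,000; Fabrication: $3,100; Logistics: $3,200; Tooling: $6,100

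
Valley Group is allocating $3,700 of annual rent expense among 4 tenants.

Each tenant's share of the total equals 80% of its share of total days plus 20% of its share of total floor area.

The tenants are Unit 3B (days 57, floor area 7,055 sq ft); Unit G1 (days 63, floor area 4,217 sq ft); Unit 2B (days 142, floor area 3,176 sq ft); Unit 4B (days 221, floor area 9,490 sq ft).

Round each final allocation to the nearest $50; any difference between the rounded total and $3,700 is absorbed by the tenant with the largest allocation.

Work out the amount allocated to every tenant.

Totals — days 483, floor area 23,938.
Blended shares (80% days + 20% floor area): Unit 3B 0.1534; Unit G1 0.1396; Unit 2B 0.2617; Unit 4B 0.4453.
Proportional shares: Unit 3B 567.41; Unit G1 516.45; Unit 2B 968.41; Unit 4B 1,647.73.
Rounded to nearest $50: Unit 3B $550; Unit G1 $500; Unit 2B $950; Unit 4B $1,650. Sum = $3,650.
Difference $3,700 − $3,650 = +$50 applied to largest allocation (Unit 4B): Unit 4B becomes $1,700.

Unit 3B: $550; Unit G1: $500; Unit 2B: $950; Unit 4B: $1,700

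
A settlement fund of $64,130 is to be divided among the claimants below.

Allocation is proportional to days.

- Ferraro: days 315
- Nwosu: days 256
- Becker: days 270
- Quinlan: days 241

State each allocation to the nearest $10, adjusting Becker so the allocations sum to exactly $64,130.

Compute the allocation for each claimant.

Days total: 1,082.
Proportional shares: Ferraro 315/1,082 × $64,130 = 18,670.01; Nwosu 256/1,082 × $64,130 = 15,173.09; Becker 270/1,082 × $64,130 = 16,002.87; Quinlan 241/1,082 × $64,130 = 14,284.04.
At nearest $10: Ferraro $18,670; Nwosu $15,170; Becker $16,000; Quinlan $14,280. Sum = $64,120.
Difference $64,130 − $64,120 = +$10 applied to Becker: Becker becomes $16,010.

Ferraro: $18,670 · Nwosu: $15,170 · Becker: $16,010 · Quinlan: $14,280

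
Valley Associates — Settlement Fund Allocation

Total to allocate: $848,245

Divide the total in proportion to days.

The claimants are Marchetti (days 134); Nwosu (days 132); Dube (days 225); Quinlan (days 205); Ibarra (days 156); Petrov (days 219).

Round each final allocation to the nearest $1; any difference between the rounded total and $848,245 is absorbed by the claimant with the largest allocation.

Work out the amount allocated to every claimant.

Sum of days: 1,071.
Proportional shares: Marchetti 134/1,071 × $848,245 = 106,129.63; Nwosu 132/1,071 × $848,245 = 104,545.60; Dube 225/1,071 × $848,245 = 178,202.73; Quinlan 205/1,071 × $848,245 = 162,362.49; Ibarra 156/1,071 × $848,245 = 123,553.89; Petrov 219/1,071 × $848,245 = 173,450.66.
At nearest $1: Marchetti $106,130; Nwosu $104,546; Dube $178,203; Quinlan $162,362; Ibarra $123,554; Petrov $173,451. Sum = $848,246.
Difference $848,245 − $848,246 = −$1 applied to largest allocation (Dube): Dube becomes $178,202.

Marchetti: $106,130 | Nwosu: $104,546 | Dube: $178,202 | Quinlan: $162,362 | Ibarra: $123,554 | Petrov: $173,451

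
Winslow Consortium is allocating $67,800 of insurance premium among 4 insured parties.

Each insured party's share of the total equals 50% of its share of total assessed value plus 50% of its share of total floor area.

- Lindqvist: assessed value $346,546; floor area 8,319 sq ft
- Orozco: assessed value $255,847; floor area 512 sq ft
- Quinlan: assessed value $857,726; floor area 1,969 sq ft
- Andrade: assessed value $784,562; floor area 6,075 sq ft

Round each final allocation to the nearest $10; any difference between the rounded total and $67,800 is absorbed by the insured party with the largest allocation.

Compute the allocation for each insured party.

Totals — assessed value 2,244,681, floor area 16,875.
Composite weights (50% assessed value + 50% floor area): Lindqvist 0.3237; Orozco 0.0722; Quinlan 0.2494; Andrade 0.3548.
Raw shares: Lindqvist 21,945.61; Orozco 4,892.45; Quinlan 16,909.20; Andrade 24,052.74.
At nearest $10: Lindqvist $21,950; Orozco $4,890; Quinlan $16,910; Andrade $24,050. Sum = $67,800.
No rounding difference to absorb.

Lindqvist: $21,950 | Orozco: $4,890 | Quinlan: $16,910 | Andrade: $24,050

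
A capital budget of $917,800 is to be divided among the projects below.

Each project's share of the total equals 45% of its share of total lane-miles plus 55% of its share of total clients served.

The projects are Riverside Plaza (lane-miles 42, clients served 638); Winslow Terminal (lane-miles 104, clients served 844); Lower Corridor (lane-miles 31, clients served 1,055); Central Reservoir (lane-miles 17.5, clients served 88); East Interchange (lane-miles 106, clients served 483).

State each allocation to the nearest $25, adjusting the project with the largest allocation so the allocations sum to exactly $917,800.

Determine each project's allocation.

Lane-miles total 300.5; clients served total 3,108.
Combined weights (45% lane-miles + 55% clients served): Riverside Plaza 0.1758; Winslow Terminal 0.3051; Lower Corridor 0.2331; Central Reservoir 0.0418; East Interchange 0.2442.
Unrounded shares: Riverside Plaza 161,346.82; Winslow Terminal 280,017.96; Lower Corridor 213,955.93; Central Reservoir 38,344.80; East Interchange 224,134.48.
Rounded to nearest $25: Riverside Plaza $161,350; Winslow Terminal $280,025; Lower Corridor $213,950; Central Reservoir $38,350; East Interchange $224,125. Sum = $917,800.
No rounding difference to absorb.

Riverside Plaza: $161,350 · Winslow Terminal: $280,025 · Lower Corridor: $213,950 · Central Reservoir: $38,350 · East Interchange: $224,125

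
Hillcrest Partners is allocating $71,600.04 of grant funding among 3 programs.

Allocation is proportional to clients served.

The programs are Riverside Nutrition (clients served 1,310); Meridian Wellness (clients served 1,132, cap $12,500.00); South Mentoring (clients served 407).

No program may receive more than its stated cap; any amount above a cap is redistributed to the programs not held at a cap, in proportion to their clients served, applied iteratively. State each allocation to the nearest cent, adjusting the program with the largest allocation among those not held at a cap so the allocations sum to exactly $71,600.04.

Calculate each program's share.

Total clients served = 2,849.
Proportional shares (ignoring caps): Riverside Nutrition 32,922.4473; Meridian Wellness 28,449.0155; South Mentoring 10,228.5771.
Capped: Meridian Wellness ($12,500.00); residual $59,100.04 reallocated over remaining clients served 1,717.
Redistributed shares: Riverside Nutrition 45,090.8867 → $45,090.89; South Mentoring 14,009.1533 → $14,009.15.

Riverside Nutrition: $45,090.89; Meridian Wellness: $12,500.00; South Mentoring: $14,009.15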